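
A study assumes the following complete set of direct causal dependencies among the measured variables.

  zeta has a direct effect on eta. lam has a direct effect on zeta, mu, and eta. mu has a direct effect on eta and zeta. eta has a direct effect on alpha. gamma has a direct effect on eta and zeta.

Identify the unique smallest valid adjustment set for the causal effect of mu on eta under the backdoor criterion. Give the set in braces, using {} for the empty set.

Variables eligible for adjustment (non-descendants of mu, excluding mu and eta): {gamma, lam}.
Backdoor paths from mu to eta:
  P1: mu <- lam -> zeta <- gamma -> eta
  P2: mu <- lam -> zeta -> eta
  P3: mu <- lam -> eta
The empty set is not sufficient: P2 (mu <- lam -> zeta -> eta) has no collider blocking it and no conditioned non-collider, so it is open.
Try {lam}:
  P1: blocked at fork node lam ∈ conditioning set.
  P2: blocked at fork node lam ∈ conditioning set.
  P3: blocked at fork node lam ∈ conditioning set.
{lam} contains no descendant of mu and blocks every backdoor path.
No other singleton works — e.g. {gamma} leaves P2 open — so {lam} is the unique smallest valid adjustment set.

{lam}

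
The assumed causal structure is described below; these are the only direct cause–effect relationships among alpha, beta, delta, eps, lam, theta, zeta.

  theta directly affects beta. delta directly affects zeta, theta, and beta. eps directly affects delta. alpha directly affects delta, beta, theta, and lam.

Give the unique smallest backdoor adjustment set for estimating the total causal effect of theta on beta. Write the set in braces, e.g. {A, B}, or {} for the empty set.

Variables eligible for adjustment (non-descendants of theta, excluding theta and beta): {alpha, delta, eps, lam, zeta}.
Backdoor paths from theta to beta:
  P1: theta <- alpha -> delta -> beta
  P2: theta <- alpha -> beta
  P3: theta <- delta <- alpha -> beta
  P4: theta <- delta -> beta
The empty set is not sufficient: P1 (theta <- alpha -> delta -> beta) has no collider blocking it and no conditioned non-collider, so it is open.
Try {alpha, delta}:
  P1: blocked at fork node alpha ∈ conditioning set.
  P2: blocked at fork node alpha ∈ conditioning set.
  P3: blocked at chain node delta ∈ conditioning set.
  P4: blocked at fork node delta ∈ conditioning set.
{alpha, delta} contains no descendant of theta and blocks every backdoor path.
Every element of {alpha, delta} is needed (dropping alpha leaves P2 open; dropping delta leaves P4 open), so no proper subset is valid.
Among all size-2 subsets of the eligible variables, only {alpha, delta} blocks every backdoor path, so it is the unique smallest valid adjustment set.

{alpha, delta}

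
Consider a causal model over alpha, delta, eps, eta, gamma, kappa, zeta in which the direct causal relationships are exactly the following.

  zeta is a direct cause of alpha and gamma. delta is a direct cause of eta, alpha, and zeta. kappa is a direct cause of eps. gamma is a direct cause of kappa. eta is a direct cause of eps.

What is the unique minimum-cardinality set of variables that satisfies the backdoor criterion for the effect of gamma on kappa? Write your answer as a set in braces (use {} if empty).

{}

Variables eligible for adjustment (non-descendants of gamma, excluding gamma and kappa): {alpha, delta, eta, zeta}.
Backdoor paths from gamma to kappa:
  P1: gamma <- zeta <- delta -> eta -> eps <- kappa
  P2: gamma <- zeta -> alpha <- delta -> eta -> eps <- kappa
Each backdoor path contains an unconditioned collider, so every path is already blocked with the empty conditioning set:
  P1: blocked at collider eps (neither it nor any descendant is in the conditioning set).
  P2: blocked at collider alpha (neither it nor any descendant is in the conditioning set).
The empty set is therefore the unique smallest valid set.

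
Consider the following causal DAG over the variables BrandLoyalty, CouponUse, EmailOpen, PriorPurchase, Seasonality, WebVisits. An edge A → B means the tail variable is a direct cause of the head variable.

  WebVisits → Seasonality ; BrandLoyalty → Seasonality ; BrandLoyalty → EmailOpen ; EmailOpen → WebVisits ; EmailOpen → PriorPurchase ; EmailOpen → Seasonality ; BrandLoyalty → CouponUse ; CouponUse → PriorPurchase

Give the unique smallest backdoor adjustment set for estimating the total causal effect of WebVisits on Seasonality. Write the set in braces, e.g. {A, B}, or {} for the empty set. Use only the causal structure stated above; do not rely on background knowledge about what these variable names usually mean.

Variables eligible for adjustment (non-descendants of WebVisits, excluding WebVisits and Seasonality): {BrandLoyalty, CouponUse, EmailOpen, PriorPurchase}.
Backdoor paths from WebVisits to Seasonality:
  P1: WebVisits <- EmailOpen <- BrandLoyalty -> Seasonality
  P2: WebVisits <- EmailOpen -> PriorPurchase <- CouponUse <- BrandLoyalty -> Seasonality
  P3: WebVisits <- EmailOpen -> Seasonality
The empty set is not sufficient: P1 (WebVisits <- EmailOpen <- BrandLoyalty -> Seasonality) has no collider blocking it and no conditioned non-collider, so it is open.
Try {EmailOpen}:
  P1: blocked at chain node EmailOpen ∈ conditioning set.
  P2: blocked at fork node EmailOpen ∈ conditioning set.
  P3: blocked at fork node EmailOpen ∈ conditioning set.
{EmailOpen} contains no descendant of WebVisits and blocks every backdoor path.
No other singleton works — e.g. {BrandLoyalty} leaves P3 open — so {EmailOpen} is the unique smallest valid adjustment set.

{EmailOpen}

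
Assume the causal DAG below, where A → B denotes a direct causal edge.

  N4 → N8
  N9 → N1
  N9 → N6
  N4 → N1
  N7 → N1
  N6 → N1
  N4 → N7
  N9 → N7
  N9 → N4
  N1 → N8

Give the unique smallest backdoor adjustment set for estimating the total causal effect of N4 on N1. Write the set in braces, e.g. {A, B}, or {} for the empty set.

Variables eligible for adjustment (non-descendants of N4, excluding N4 and N1): {N6, N9}.
Backdoor paths from N4 to N1:
  P1: N4 <- N9 -> N7 -> N1
  P2: N4 <- N9 -> N6 -> N1
  P3: N4 <- N9 -> N1
The empty set is not sufficient: P1 (N4 <- N9 -> N7 -> N1) has no collider blocking it and no conditioned non-collider, so it is open.
Try {N9}:
  P1: blocked at fork node N9 ∈ conditioning set.
  P2: blocked at fork node N9 ∈ conditioning set.
  P3: blocked at fork node N9 ∈ conditioning set.
{N9} contains no descendant of N4 and blocks every backdoor path.
No other singleton works — e.g. {N6} leaves P1 open — so {N9} is the unique smallest valid adjustment set.

{N9}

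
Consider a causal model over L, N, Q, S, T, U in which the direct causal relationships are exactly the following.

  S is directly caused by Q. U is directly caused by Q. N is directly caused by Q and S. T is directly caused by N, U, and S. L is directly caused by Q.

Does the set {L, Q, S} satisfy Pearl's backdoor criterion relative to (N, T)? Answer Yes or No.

Backdoor paths from N to T (paths whose first edge points into N):
  P1: N <- Q -> S -> T
  P2: N <- Q -> U -> T
  P3: N <- S <- Q -> U -> T
  P4: N <- S -> T
Condition 1 (no descendant of N in the set): holds — descendants of N are {T}; none are in {L, Q, S}.
Condition 2 (every backdoor path blocked by {L, Q, S}):
  P1: blocked at fork node Q ∈ conditioning set.
  P2: blocked at fork node Q ∈ conditioning set.
  P3: blocked at chain node S ∈ conditioning set.
  P4: blocked at fork node S ∈ conditioning set.
{L, Q, S} satisfies the backdoor criterion.

Yes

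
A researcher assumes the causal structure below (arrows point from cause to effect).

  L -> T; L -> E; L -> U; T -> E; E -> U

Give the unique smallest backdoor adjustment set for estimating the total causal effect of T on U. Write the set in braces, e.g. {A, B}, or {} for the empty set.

{L}

Variables eligible for adjustment (non-descendants of T, excluding T and U): {L}.
Backdoor paths from T to U:
  P1: T <- L -> E -> U
  P2: T <- L -> U
The empty set is not sufficient: P1 (T <- L -> E -> U) has no collider blocking it and no conditioned non-collider, so it is open.
Try {L}:
  P1: blocked at fork node L ∈ conditioning set.
  P2: blocked at fork node L ∈ conditioning set.
{L} contains no descendant of T and blocks every backdoor path.
{L} is the unique smallest valid adjustment set.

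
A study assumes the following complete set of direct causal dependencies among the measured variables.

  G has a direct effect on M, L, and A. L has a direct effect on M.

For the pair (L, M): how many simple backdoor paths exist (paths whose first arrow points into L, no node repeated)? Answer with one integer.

A backdoor path from L to M is any simple undirected path whose first edge points into L (i.e. leaves L via a parent).
Parents of L: {G}.
Enumerating:
  P1: L <- G -> M
That exhausts the simple backdoor paths. Count: 1.

1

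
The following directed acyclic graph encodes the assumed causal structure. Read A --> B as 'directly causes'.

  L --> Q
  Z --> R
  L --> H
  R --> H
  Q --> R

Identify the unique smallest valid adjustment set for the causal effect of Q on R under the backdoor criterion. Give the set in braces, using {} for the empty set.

Variables eligible for adjustment (non-descendants of Q, excluding Q and R): {L, Z}.
Backdoor paths from Q to R:
  P1: Q <- L -> H <- R
Each backdoor path contains an unconditioned collider, so every path is already blocked with the empty conditioning set:
  P1: blocked at collider H (neither it nor any descendant is in the conditioning set).
The empty set is therefore the unique smallest valid set.

{}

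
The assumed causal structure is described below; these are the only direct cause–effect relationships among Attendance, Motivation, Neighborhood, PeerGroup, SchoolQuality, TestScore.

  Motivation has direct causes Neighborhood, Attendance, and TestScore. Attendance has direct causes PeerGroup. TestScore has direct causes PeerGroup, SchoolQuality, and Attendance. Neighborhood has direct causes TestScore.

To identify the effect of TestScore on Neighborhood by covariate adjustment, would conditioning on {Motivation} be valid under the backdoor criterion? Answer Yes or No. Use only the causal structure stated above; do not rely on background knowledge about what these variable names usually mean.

Backdoor paths from TestScore to Neighborhood (paths whose first edge points into TestScore):
  P1: TestScore <- PeerGroup -> Attendance -> Motivation <- Neighborhood
  P2: TestScore <- Attendance -> Motivation <- Neighborhood
Condition 1 (no descendant of TestScore in the set): FAILS — Motivation is a descendant of TestScore.
Condition 2 (every backdoor path blocked by {Motivation}):
  P1: open — collider(s) Motivation are conditioned on (or have a conditioned descendant) and no non-collider on the path is in the set.
  P2: open — collider(s) Motivation are conditioned on (or have a conditioned descendant) and no non-collider on the path is in the set.
{Motivation} does not satisfy the backdoor criterion.

No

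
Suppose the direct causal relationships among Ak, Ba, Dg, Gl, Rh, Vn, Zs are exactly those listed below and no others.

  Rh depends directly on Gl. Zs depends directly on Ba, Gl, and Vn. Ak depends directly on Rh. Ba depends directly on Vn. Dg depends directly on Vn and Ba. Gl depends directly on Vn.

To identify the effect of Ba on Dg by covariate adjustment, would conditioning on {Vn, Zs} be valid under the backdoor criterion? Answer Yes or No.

Backdoor paths from Ba to Dg (paths whose first edge points into Ba):
  P1: Ba <- Vn -> Dg
Condition 1 (no descendant of Ba in the set): FAILS — Zs is a descendant of Ba.
Condition 2 (every backdoor path blocked by {Vn, Zs}):
  P1: blocked at fork node Vn ∈ conditioning set.
{Vn, Zs} does not satisfy the backdoor criterion.

No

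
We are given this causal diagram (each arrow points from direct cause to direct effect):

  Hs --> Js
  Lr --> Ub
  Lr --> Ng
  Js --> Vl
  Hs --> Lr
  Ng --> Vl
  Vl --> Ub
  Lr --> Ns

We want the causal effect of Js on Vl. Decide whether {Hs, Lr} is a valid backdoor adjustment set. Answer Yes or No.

Backdoor paths from Js to Vl (paths whose first edge points into Js):
  P1: Js <- Hs -> Lr -> Ng -> Vl
  P2: Js <- Hs -> Lr -> Ub <- Vl
Condition 1 (no descendant of Js in the set): holds — descendants of Js are {Ub, Vl}; none are in {Hs, Lr}.
Condition 2 (every backdoor path blocked by {Hs, Lr}):
  P1: blocked at fork node Hs ∈ conditioning set.
  P2: blocked at fork node Hs ∈ conditioning set.
{Hs, Lr} satisfies the backdoor criterion.

Yes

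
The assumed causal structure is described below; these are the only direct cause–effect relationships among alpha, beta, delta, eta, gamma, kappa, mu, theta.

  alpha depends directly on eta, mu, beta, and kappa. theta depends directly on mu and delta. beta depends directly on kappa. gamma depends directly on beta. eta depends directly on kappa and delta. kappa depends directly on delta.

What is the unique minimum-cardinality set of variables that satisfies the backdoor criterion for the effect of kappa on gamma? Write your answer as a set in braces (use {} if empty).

Variables eligible for adjustment (non-descendants of kappa, excluding kappa and gamma): {delta, mu, theta}.
Backdoor paths from kappa to gamma:
  P1: kappa <- delta -> eta -> alpha <- beta -> gamma
  P2: kappa <- delta -> theta <- mu -> alpha <- beta -> gamma
Each backdoor path contains an unconditioned collider, so every path is already blocked with the empty conditioning set:
  P1: blocked at collider alpha (neither it nor any descendant is in the conditioning set).
  P2: blocked at collider theta (neither it nor any descendant is in the conditioning set).
The empty set is therefore the unique smallest valid set.

{}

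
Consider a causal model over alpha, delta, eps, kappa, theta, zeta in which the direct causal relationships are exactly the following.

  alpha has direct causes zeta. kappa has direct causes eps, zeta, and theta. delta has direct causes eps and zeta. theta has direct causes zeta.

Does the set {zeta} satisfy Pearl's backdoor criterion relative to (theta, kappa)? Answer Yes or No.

Yes

Backdoor paths from theta to kappa (paths whose first edge points into theta):
  P1: theta <- zeta -> delta <- eps -> kappa
  P2: theta <- zeta -> kappa
Condition 1 (no descendant of theta in the set): holds — descendants of theta are {kappa}; none are in {zeta}.
Condition 2 (every backdoor path blocked by {zeta}):
  P1: blocked at fork node zeta ∈ conditioning set.
  P2: blocked at fork node zeta ∈ conditioning set.
{zeta} satisfies the backdoor criterion.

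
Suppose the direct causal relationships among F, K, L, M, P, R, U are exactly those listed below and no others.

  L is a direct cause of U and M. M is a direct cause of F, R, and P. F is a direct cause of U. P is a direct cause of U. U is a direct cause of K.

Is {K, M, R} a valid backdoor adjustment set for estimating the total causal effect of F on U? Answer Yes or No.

No

Backdoor paths from F to U (paths whose first edge points into F):
  P1: F <- M <- L -> U
  P2: F <- M -> P -> U
Condition 1 (no descendant of F in the set): FAILS — K is a descendant of F.
Condition 2 (every backdoor path blocked by {K, M, R}):
  P1: blocked at chain node M ∈ conditioning set.
  P2: blocked at fork node M ∈ conditioning set.
{K, M, R} does not satisfy the backdoor criterion.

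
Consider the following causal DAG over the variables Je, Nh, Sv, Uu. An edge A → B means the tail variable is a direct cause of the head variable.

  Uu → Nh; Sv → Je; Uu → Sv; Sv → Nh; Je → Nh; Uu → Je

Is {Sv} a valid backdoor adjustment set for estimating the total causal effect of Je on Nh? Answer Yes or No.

Backdoor paths from Je to Nh (paths whose first edge points into Je):
  P1: Je <- Uu -> Sv -> Nh
  P2: Je <- Uu -> Nh
  P3: Je <- Sv <- Uu -> Nh
  P4: Je <- Sv -> Nh
Condition 1 (no descendant of Je in the set): holds — descendants of Je are {Nh}; none are in {Sv}.
Condition 2 (every backdoor path blocked by {Sv}):
  P1: blocked at chain node Sv ∈ conditioning set.
  P2: open — no interior node is in the conditioning set.
  P3: blocked at chain node Sv ∈ conditioning set.
  P4: blocked at fork node Sv ∈ conditioning set.
{Sv} does not satisfy the backdoor criterion.

No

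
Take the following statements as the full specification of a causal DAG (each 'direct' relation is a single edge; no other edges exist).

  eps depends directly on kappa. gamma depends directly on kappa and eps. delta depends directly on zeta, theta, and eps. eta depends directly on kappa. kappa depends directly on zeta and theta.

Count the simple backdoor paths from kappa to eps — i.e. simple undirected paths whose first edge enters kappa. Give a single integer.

2

A backdoor path from kappa to eps is any simple undirected path whose first edge points into kappa (i.e. leaves kappa via a parent).
Parents of kappa: {theta, zeta}.
Enumerating:
  P1: kappa <- theta -> delta <- eps
  P2: kappa <- zeta -> delta <- eps
That exhausts the simple backdoor paths. Count: 2.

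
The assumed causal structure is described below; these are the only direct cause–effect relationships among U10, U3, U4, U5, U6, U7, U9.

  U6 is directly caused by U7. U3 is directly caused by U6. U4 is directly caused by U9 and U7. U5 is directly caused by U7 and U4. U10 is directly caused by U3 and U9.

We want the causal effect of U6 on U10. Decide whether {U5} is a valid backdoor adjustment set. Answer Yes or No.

Backdoor paths from U6 to U10 (paths whose first edge points into U6):
  P1: U6 <- U7 -> U4 <- U9 -> U10
  P2: U6 <- U7 -> U5 <- U4 <- U9 -> U10
Condition 1 (no descendant of U6 in the set): holds — descendants of U6 are {U10, U3}; none are in {U5}.
Condition 2 (every backdoor path blocked by {U5}):
  P1: open — collider(s) U4 are conditioned on (or have a conditioned descendant) and no non-collider on the path is in the set.
  P2: open — collider(s) U5 are conditioned on (or have a conditioned descendant) and no non-collider on the path is in the set.
{U5} does not satisfy the backdoor criterion.

No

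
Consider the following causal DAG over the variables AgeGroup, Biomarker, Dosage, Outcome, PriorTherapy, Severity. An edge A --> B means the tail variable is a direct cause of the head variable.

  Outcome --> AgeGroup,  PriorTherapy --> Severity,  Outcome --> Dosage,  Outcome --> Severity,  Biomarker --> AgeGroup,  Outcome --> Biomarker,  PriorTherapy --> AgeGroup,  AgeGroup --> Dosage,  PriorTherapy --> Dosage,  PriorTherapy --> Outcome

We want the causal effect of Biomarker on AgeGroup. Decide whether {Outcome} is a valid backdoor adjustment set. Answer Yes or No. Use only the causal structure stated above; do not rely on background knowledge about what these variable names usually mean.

Backdoor paths from Biomarker to AgeGroup (paths whose first edge points into Biomarker):
  P1: Biomarker <- Outcome <- PriorTherapy -> AgeGroup
  P2: Biomarker <- Outcome <- PriorTherapy -> Dosage <- AgeGroup
  P3: Biomarker <- Outcome -> Severity <- PriorTherapy -> AgeGroup
  P4: Biomarker <- Outcome -> Severity <- PriorTherapy -> Dosage <- AgeGroup
  P5: Biomarker <- Outcome -> AgeGroup
  P6: Biomarker <- Outcome -> Dosage <- PriorTherapy -> AgeGroup
  P7: Biomarker <- Outcome -> Dosage <- AgeGroup
Condition 1 (no descendant of Biomarker in the set): holds — descendants of Biomarker are {AgeGroup, Dosage}; none are in {Outcome}.
Condition 2 (every backdoor path blocked by {Outcome}):
  P1: blocked at chain node Outcome ∈ conditioning set.
  P2: blocked at chain node Outcome ∈ conditioning set.
  P3: blocked at fork node Outcome ∈ conditioning set.
  P4: blocked at fork node Outcome ∈ conditioning set.
  P5: blocked at fork node Outcome ∈ conditioning set.
  P6: blocked at fork node Outcome ∈ conditioning set.
  P7: blocked at fork node Outcome ∈ conditioning set.
{Outcome} satisfies the backdoor criterion.

Yes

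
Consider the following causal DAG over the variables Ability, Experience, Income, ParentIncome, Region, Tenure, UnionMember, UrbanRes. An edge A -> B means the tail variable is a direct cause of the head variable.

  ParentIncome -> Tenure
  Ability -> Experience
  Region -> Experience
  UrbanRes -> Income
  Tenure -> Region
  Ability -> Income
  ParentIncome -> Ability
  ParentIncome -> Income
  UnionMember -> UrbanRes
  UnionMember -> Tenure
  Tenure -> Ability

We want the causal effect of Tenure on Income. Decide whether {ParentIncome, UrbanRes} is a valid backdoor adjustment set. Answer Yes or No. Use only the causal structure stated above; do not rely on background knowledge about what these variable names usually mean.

Yes

Backdoor paths from Tenure to Income (paths whose first edge points into Tenure):
  P1: Tenure <- UnionMember -> UrbanRes -> Income
  P2: Tenure <- ParentIncome -> Ability -> Income
  P3: Tenure <- ParentIncome -> Income
Condition 1 (no descendant of Tenure in the set): holds — descendants of Tenure are {Ability, Experience, Income, Region}; none are in {ParentIncome, UrbanRes}.
Condition 2 (every backdoor path blocked by {ParentIncome, UrbanRes}):
  P1: blocked at chain node UrbanRes ∈ conditioning set.
  P2: blocked at fork node ParentIncome ∈ conditioning set.
  P3: blocked at fork node ParentIncome ∈ conditioning set.
{ParentIncome, UrbanRes} satisfies the backdoor criterion.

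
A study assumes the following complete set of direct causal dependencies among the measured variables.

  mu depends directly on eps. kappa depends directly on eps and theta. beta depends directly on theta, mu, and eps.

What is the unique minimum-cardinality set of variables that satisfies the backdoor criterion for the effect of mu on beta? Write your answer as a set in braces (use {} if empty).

{eps}

Variables eligible for adjustment (non-descendants of mu, excluding mu and beta): {eps, kappa, theta}.
Backdoor paths from mu to beta:
  P1: mu <- eps -> beta
  P2: mu <- eps -> kappa <- theta -> beta
The empty set is not sufficient: P1 (mu <- eps -> beta) has no collider blocking it and no conditioned non-collider, so it is open.
Try {eps}:
  P1: blocked at fork node eps ∈ conditioning set.
  P2: blocked at fork node eps ∈ conditioning set.
{eps} contains no descendant of mu and blocks every backdoor path.
No other singleton works — e.g. {theta} leaves P1 open — so {eps} is the unique smallest valid adjustment set.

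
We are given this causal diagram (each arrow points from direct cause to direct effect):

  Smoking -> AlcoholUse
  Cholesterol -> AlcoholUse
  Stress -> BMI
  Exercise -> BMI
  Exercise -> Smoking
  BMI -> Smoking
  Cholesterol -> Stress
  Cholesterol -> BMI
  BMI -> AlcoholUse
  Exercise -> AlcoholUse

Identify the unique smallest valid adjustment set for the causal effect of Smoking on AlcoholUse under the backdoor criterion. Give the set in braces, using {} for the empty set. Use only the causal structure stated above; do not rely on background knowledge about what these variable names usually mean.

Variables eligible for adjustment (non-descendants of Smoking, excluding Smoking and AlcoholUse): {BMI, Cholesterol, Exercise, Stress}.
Backdoor paths from Smoking to AlcoholUse:
  P1: Smoking <- Exercise -> BMI <- Cholesterol -> AlcoholUse
  P2: Smoking <- Exercise -> BMI <- Stress <- Cholesterol -> AlcoholUse
  P3: Smoking <- Exercise -> BMI -> AlcoholUse
  P4: Smoking <- Exercise -> AlcoholUse
  P5: Smoking <- BMI <- Exercise -> AlcoholUse
  P6: Smoking <- BMI <- Cholesterol -> AlcoholUse
  P7: Smoking <- BMI <- Stress <- Cholesterol -> AlcoholUse
  P8: Smoking <- BMI -> AlcoholUse
The empty set is not sufficient: P3 (Smoking <- Exercise -> BMI -> AlcoholUse) has no collider blocking it and no conditioned non-collider, so it is open.
Try {BMI, Exercise}:
  P1: blocked at fork node Exercise ∈ conditioning set.
  P2: blocked at fork node Exercise ∈ conditioning set.
  P3: blocked at fork node Exercise ∈ conditioning set.
  P4: blocked at fork node Exercise ∈ conditioning set.
  P5: blocked at chain node BMI ∈ conditioning set.
  P6: blocked at chain node BMI ∈ conditioning set.
  P7: blocked at chain node BMI ∈ conditioning set.
  P8: blocked at fork node BMI ∈ conditioning set.
{BMI, Exercise} contains no descendant of Smoking and blocks every backdoor path.
Every element of {BMI, Exercise} is needed (dropping BMI leaves P6 open; dropping Exercise leaves P1 open), so no proper subset is valid.
Among all size-2 subsets of the eligible variables, only {BMI, Exercise} blocks every backdoor path, so it is the unique smallest valid adjustment set.

{BMI, Exercise}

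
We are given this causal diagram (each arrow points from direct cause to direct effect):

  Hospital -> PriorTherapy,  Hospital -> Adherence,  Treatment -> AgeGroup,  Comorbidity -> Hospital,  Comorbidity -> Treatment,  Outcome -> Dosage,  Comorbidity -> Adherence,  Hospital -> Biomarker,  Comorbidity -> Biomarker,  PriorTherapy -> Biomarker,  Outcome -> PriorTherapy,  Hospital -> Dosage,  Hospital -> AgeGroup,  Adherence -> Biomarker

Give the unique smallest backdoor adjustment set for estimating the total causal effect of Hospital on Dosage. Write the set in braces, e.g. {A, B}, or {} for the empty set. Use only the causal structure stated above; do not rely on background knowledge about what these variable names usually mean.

Variables eligible for adjustment (non-descendants of Hospital, excluding Hospital and Dosage): {Comorbidity, Outcome, Treatment}.
Backdoor paths from Hospital to Dosage:
  P1: Hospital <- Comorbidity -> Adherence -> Biomarker <- PriorTherapy <- Outcome -> Dosage
  P2: Hospital <- Comorbidity -> Biomarker <- PriorTherapy <- Outcome -> Dosage
Each backdoor path contains an unconditioned collider, so every path is already blocked with the empty conditioning set:
  P1: blocked at collider Biomarker (neither it nor any descendant is in the conditioning set).
  P2: blocked at collider Biomarker (neither it nor any descendant is in the conditioning set).
The empty set is therefore the unique smallest valid set.

{}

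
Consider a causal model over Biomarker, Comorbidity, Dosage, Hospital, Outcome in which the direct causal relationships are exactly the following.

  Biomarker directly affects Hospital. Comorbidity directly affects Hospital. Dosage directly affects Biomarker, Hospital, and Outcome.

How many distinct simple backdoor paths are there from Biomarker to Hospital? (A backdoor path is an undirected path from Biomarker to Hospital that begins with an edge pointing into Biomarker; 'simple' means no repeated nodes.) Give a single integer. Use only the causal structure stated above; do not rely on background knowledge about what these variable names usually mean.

1

A backdoor path from Biomarker to Hospital is any simple undirected path whose first edge points into Biomarker (i.e. leaves Biomarker via a parent).
Parents of Biomarker: {Dosage}.
Enumerating:
  P1: Biomarker <- Dosage -> Hospital
That exhausts the simple backdoor paths. Count: 1.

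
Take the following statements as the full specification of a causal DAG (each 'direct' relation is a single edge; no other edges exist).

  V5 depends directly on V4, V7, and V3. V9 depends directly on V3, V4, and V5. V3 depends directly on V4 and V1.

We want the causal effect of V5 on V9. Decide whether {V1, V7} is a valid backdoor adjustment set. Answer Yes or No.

Backdoor paths from V5 to V9 (paths whose first edge points into V5):
  P1: V5 <- V4 -> V3 -> V9
  P2: V5 <- V4 -> V9
  P3: V5 <- V3 <- V4 -> V9
  P4: V5 <- V3 -> V9
Condition 1 (no descendant of V5 in the set): holds — descendants of V5 are {V9}; none are in {V1, V7}.
Condition 2 (every backdoor path blocked by {V1, V7}):
  P1: open — no interior node is in the conditioning set.
  P2: open — no interior node is in the conditioning set.
  P3: open — no interior node is in the conditioning set.
  P4: open — no interior node is in the conditioning set.
{V1, V7} does not satisfy the backdoor criterion.

No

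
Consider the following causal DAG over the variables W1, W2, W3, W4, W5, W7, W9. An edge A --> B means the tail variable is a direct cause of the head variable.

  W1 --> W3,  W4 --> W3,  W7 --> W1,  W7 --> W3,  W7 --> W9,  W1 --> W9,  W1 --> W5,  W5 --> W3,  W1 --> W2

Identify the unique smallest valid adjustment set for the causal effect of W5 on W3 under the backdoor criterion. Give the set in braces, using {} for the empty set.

Variables eligible for adjustment (non-descendants of W5, excluding W5 and W3): {W1, W2, W4, W7, W9}.
Backdoor paths from W5 to W3:
  P1: W5 <- W1 <- W7 -> W3
  P2: W5 <- W1 -> W9 <- W7 -> W3
  P3: W5 <- W1 -> W3
The empty set is not sufficient: P1 (W5 <- W1 <- W7 -> W3) has no collider blocking it and no conditioned non-collider, so it is open.
Try {W1}:
  P1: blocked at chain node W1 ∈ conditioning set.
  P2: blocked at fork node W1 ∈ conditioning set.
  P3: blocked at fork node W1 ∈ conditioning set.
{W1} contains no descendant of W5 and blocks every backdoor path.
No other singleton works — e.g. {W7} leaves P3 open — so {W1} is the unique smallest valid adjustment set.

{W1}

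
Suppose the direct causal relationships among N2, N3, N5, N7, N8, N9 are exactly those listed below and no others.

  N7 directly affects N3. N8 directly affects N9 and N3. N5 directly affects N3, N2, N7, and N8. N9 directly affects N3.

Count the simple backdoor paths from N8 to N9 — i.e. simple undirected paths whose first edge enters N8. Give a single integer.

A backdoor path from N8 to N9 is any simple undirected path whose first edge points into N8 (i.e. leaves N8 via a parent).
Parents of N8: {N5}.
Enumerating:
  P1: N8 <- N5 -> N7 -> N3 <- N9
  P2: N8 <- N5 -> N3 <- N9
That exhausts the simple backdoor paths. Count: 2.

2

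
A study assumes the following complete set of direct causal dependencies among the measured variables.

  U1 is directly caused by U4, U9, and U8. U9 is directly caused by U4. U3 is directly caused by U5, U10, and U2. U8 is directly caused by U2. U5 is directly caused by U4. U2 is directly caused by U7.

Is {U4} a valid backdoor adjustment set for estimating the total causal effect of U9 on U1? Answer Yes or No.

Yes

Backdoor paths from U9 to U1 (paths whose first edge points into U9):
  P1: U9 <- U4 -> U5 -> U3 <- U2 -> U8 -> U1
  P2: U9 <- U4 -> U1
Condition 1 (no descendant of U9 in the set): holds — descendants of U9 are {U1}; none are in {U4}.
Condition 2 (every backdoor path blocked by {U4}):
  P1: blocked at fork node U4 ∈ conditioning set.
  P2: blocked at fork node U4 ∈ conditioning set.
{U4} satisfies the backdoor criterion.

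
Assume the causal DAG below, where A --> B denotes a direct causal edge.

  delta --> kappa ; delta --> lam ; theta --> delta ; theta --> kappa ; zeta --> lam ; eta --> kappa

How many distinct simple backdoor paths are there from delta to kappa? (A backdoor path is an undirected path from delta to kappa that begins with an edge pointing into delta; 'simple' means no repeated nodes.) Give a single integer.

1

A backdoor path from delta to kappa is any simple undirected path whose first edge points into delta (i.e. leaves delta via a parent).
Parents of delta: {theta}.
Enumerating:
  P1: delta <- theta -> kappa
That exhausts the simple backdoor paths. Count: 1.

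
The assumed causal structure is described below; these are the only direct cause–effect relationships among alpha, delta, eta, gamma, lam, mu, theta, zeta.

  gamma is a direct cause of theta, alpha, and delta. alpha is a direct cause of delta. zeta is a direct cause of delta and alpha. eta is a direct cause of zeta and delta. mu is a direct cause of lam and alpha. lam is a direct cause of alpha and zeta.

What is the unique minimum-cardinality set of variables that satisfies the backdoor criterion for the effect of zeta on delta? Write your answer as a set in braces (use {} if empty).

{eta, lam}

Variables eligible for adjustment (non-descendants of zeta, excluding zeta and delta): {eta, gamma, lam, mu, theta}.
Backdoor paths from zeta to delta:
  P1: zeta <- eta -> delta
  P2: zeta <- lam <- mu -> alpha <- gamma -> delta
  P3: zeta <- lam <- mu -> alpha -> delta
  P4: zeta <- lam -> alpha <- gamma -> delta
  P5: zeta <- lam -> alpha -> delta
The empty set is not sufficient: P1 (zeta <- eta -> delta) has no collider blocking it and no conditioned non-collider, so it is open.
Try {eta, lam}:
  P1: blocked at fork node eta ∈ conditioning set.
  P2: blocked at chain node lam ∈ conditioning set.
  P3: blocked at chain node lam ∈ conditioning set.
  P4: blocked at fork node lam ∈ conditioning set.
  P5: blocked at fork node lam ∈ conditioning set.
{eta, lam} contains no descendant of zeta and blocks every backdoor path.
Every element of {eta, lam} is needed (dropping eta leaves P1 open; dropping lam leaves P3 open), so no proper subset is valid.
Among all size-2 subsets of the eligible variables, only {eta, lam} blocks every backdoor path, so it is the unique smallest valid adjustment set.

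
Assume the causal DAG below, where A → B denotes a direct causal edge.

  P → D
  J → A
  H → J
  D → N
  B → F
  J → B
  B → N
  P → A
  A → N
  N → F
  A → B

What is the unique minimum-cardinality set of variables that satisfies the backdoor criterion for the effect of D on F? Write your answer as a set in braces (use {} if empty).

Variables eligible for adjustment (non-descendants of D, excluding D and F): {A, B, H, J, P}.
Backdoor paths from D to F:
  P1: D <- P -> A <- J -> B -> N -> F
  P2: D <- P -> A <- J -> B -> F
  P3: D <- P -> A -> B -> N -> F
  P4: D <- P -> A -> B -> F
  P5: D <- P -> A -> N <- B -> F
  P6: D <- P -> A -> N -> F
The empty set is not sufficient: P3 (D <- P -> A -> B -> N -> F) has no collider blocking it and no conditioned non-collider, so it is open.
Try {P}:
  P1: blocked at fork node P ∈ conditioning set.
  P2: blocked at fork node P ∈ conditioning set.
  P3: blocked at fork node P ∈ conditioning set.
  P4: blocked at fork node P ∈ conditioning set.
  P5: blocked at fork node P ∈ conditioning set.
  P6: blocked at fork node P ∈ conditioning set.
{P} contains no descendant of D and blocks every backdoor path.
No other singleton works — e.g. {H} leaves P3 open — so {P} is the unique smallest valid adjustment set.

{P}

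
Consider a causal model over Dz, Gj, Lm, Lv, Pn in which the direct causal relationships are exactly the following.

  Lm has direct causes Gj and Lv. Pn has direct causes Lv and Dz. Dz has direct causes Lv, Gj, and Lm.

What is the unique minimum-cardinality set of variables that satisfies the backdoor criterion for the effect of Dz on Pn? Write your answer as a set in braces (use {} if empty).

Variables eligible for adjustment (non-descendants of Dz, excluding Dz and Pn): {Gj, Lm, Lv}.
Backdoor paths from Dz to Pn:
  P1: Dz <- Gj -> Lm <- Lv -> Pn
  P2: Dz <- Lv -> Pn
  P3: Dz <- Lm <- Lv -> Pn
The empty set is not sufficient: P2 (Dz <- Lv -> Pn) has no collider blocking it and no conditioned non-collider, so it is open.
Try {Lv}:
  P1: blocked at collider Lm (neither it nor any descendant is in the conditioning set).
  P2: blocked at fork node Lv ∈ conditioning set.
  P3: blocked at fork node Lv ∈ conditioning set.
{Lv} contains no descendant of Dz and blocks every backdoor path.
No other singleton works — e.g. {Gj} leaves P2 open — so {Lv} is the unique smallest valid adjustment set.

{Lv}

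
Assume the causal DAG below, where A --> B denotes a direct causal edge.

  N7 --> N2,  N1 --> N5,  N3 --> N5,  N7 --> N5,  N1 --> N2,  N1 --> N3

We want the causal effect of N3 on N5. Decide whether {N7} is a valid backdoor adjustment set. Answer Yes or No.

Backdoor paths from N3 to N5 (paths whose first edge points into N3):
  P1: N3 <- N1 -> N5
  P2: N3 <- N1 -> N2 <- N7 -> N5
Condition 1 (no descendant of N3 in the set): holds — descendants of N3 are {N5}; none are in {N7}.
Condition 2 (every backdoor path blocked by {N7}):
  P1: open — no interior node is in the conditioning set.
  P2: blocked at collider N2 (neither it nor any descendant is in the conditioning set).
{N7} does not satisfy the backdoor criterion.

No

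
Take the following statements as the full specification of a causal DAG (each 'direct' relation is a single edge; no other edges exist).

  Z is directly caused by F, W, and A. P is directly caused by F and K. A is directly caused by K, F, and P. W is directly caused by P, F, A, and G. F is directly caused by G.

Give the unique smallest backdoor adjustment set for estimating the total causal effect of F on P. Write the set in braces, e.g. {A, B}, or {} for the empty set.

Variables eligible for adjustment (non-descendants of F, excluding F and P): {G, K}.
Backdoor paths from F to P:
  P1: F <- G -> W <- P
  P2: F <- G -> W <- A <- K -> P
  P3: F <- G -> W <- A <- P
  P4: F <- G -> W -> Z <- A <- K -> P
  P5: F <- G -> W -> Z <- A <- P
Each backdoor path contains an unconditioned collider, so every path is already blocked with the empty conditioning set:
  P1: blocked at collider W (neither it nor any descendant is in the conditioning set).
  P2: blocked at collider W (neither it nor any descendant is in the conditioning set).
  P3: blocked at collider W (neither it nor any descendant is in the conditioning set).
  P4: blocked at collider Z (neither it nor any descendant is in the conditioning set).
  P5: blocked at collider Z (neither it nor any descendant is in the conditioning set).
The empty set is therefore the unique smallest valid set.

{}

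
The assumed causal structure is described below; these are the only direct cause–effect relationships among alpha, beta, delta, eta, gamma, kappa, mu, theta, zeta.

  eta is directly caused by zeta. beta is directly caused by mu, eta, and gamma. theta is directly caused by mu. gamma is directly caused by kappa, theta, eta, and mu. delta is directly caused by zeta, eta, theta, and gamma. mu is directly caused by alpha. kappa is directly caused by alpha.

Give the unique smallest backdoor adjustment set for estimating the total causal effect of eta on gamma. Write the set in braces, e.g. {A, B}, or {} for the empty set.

Variables eligible for adjustment (non-descendants of eta, excluding eta and gamma): {alpha, kappa, mu, theta, zeta}.
Backdoor paths from eta to gamma:
  P1: eta <- zeta -> delta <- theta <- mu <- alpha -> kappa -> gamma
  P2: eta <- zeta -> delta <- theta <- mu -> gamma
  P3: eta <- zeta -> delta <- theta <- mu -> beta <- gamma
  P4: eta <- zeta -> delta <- theta -> gamma
  P5: eta <- zeta -> delta <- gamma
Each backdoor path contains an unconditioned collider, so every path is already blocked with the empty conditioning set:
  P1: blocked at collider delta (neither it nor any descendant is in the conditioning set).
  P2: blocked at collider delta (neither it nor any descendant is in the conditioning set).
  P3: blocked at collider delta (neither it nor any descendant is in the conditioning set).
  P4: blocked at collider delta (neither it nor any descendant is in the conditioning set).
  P5: blocked at collider delta (neither it nor any descendant is in the conditioning set).
The empty set is therefore the unique smallest valid set.

{}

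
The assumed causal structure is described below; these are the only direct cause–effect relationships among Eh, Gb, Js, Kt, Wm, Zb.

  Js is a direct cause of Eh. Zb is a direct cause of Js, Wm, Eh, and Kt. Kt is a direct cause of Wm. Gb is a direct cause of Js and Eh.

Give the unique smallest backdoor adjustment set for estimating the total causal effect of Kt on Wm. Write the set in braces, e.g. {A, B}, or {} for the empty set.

{Zb}

Variables eligible for adjustment (non-descendants of Kt, excluding Kt and Wm): {Eh, Gb, Js, Zb}.
Backdoor paths from Kt to Wm:
  P1: Kt <- Zb -> Wm
The empty set is not sufficient: P1 (Kt <- Zb -> Wm) has no collider blocking it and no conditioned non-collider, so it is open.
Try {Zb}:
  P1: blocked at fork node Zb ∈ conditioning set.
{Zb} contains no descendant of Kt and blocks every backdoor path.
No other singleton works — e.g. {Gb} leaves P1 open — so {Zb} is the unique smallest valid adjustment set.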